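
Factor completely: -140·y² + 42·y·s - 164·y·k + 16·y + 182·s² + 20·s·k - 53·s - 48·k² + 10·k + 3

-(10·y - 13·s + 6·k + 1)·(14·y + 14·s + 8·k - 3)

Group: -10·y·(14·y + 14·s + 8·k - 3) + (13·s - 6·k - 1)·(14·y + 14·s + 8·k - 3); both groups contain (14·y + 14·s + 8·k - 3).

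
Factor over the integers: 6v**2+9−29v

Need a pair with product 6·9 = 54 and sum −29: that's −27 and −2.
Split the middle term: 6v**2−27v − 2v+9 = 3v(2v−9) − (2v−9).

(2v−9)(3v−1)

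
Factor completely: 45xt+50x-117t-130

Group as (45xt+50x) + (-117t-130) = 5x(9t+10) - 13(9t+10).
Both groups share the factor (9t+10).

(5x-13)(9t+10)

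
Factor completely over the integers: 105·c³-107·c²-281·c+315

By the rational root theorem, c = 7/5 is a root, so (5·c-7) divides it; the quotient is 21·c²+8·c-45.
The remaining quadratic factors as (3·c+5)(7·c-9).

(3·c+5)·(5·c-7)·(7·c-9)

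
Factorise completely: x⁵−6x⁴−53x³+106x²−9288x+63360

(x+11)(x−12)(x−6)(x²+x+80)

Testing divisors of the constant over divisors of the leading coefficient, x = 6 is a root, so (x−6) divides it; the quotient is x⁴−53x²−212x−10560.
Continuing, x = 12 is a root, giving the factor (x−12) and quotient x³+12x²+91x+880.
Next, x = −11 is a root, so (x+11) divides it; the quotient is x²+x+80.
The quadratic x²+x+80 has discriminant −319 < 0 and is irreducible over ℤ.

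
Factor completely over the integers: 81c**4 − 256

Write as (9c**2)² − (16)², then factor 9c**2 − 16 once more.

(3c + 4)(3c − 4)(9c**2 + 16)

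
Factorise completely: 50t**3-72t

2t(5t+6)(5t-6)

Every term has a factor of 2t. Then 25t**2-36 = (5t)² − (6)².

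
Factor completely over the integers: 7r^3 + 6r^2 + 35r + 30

(7r + 6)(r^2 + 5)

Group as (7r^3 + 35r) + (6r^2 + 30) = 7r(r^2 + 5) + 6(r^2 + 5).
Both groups share the factor (r^2 + 5).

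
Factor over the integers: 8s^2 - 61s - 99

Need a pair with product 8·(-99) = -792 and sum -61: that's -72 and 11.
Split the middle term: 8s^2 - 72s + 11s - 99 = 8s(s - 9) + 11(s - 9).

(8s + 11)(s - 9)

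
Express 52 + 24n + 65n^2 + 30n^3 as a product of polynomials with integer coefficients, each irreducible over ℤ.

Group as (30n^3 + 24n) + (65n^2 + 52) = 6n(5n^2 + 4) + 13(5n^2 + 4).
Both groups share the factor (5n^2 + 4).

(6n + 13)(5n^2 + 4)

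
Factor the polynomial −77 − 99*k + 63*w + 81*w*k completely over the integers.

(9*k + 7)*(9*w − 11)

Group as (81*w*k + 63*w) + (−99*k − 77) = 9*w*(9*k + 7) − 11*(9*k + 7).
Both groups share the factor (9*k + 7).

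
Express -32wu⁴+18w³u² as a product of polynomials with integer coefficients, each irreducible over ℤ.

Pull out the common factor 2wu²; 9w²-16u² is a difference of squares.

2u²w(3w-4u)(3w+4u)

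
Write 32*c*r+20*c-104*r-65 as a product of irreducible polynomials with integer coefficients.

Group as (32*c*r+20*c) + (-104*r-65) = 4*c*(8*r+5) - 13*(8*r+5).
Both groups share the factor (8*r+5).

(4*c-13)*(8*r+5)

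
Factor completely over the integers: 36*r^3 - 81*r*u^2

9*r*(2*r + 3*u)*(2*r - 3*u)

Every term has a factor of 9*r. Then 4*r^2 - 9*u^2 = (2*r)² − (3*u)².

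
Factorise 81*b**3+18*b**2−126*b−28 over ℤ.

(9*b+2)*(9*b**2−14)

Group as (81*b**3−126*b) + (18*b**2−28) = 9*b*(9*b**2−14) + 2*(9*b**2−14).
Both groups share the factor (9*b**2−14).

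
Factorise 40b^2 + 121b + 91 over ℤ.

(5b + 7)(8b + 13)

Need a pair with product 40·91 = 3640 and sum 121: that's 65 and 56.
Split the middle term: 40b^2 + 65b + 56b + 91 = 5b(8b + 13) + 7(8b + 13).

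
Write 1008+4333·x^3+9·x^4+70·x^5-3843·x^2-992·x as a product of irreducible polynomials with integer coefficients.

Testing divisors of the constant over divisors of the leading coefficient, x = 4/5 is a root, giving the factor (5·x-4) and quotient 14·x^4+13·x^3+877·x^2-67·x-252.
Continuing, x = 4/7 is a root, so (7·x-4) divides it; the quotient is 2·x^3+3·x^2+127·x+63.
Continuing, x = -1/2 is a root, so (2·x+1) is a factor; dividing leaves x^2+x+63.
The quadratic x^2+x+63 has discriminant -251 < 0 and is irreducible over ℤ.

(2·x+1)·(5·x-4)·(7·x-4)·(x^2+x+63)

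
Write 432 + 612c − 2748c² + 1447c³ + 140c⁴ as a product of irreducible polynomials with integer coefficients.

(4c − 3)(5c − 6)(7c + 2)(c + 12)

Trying the rational-root candidates, c = −12 is a root, giving the factor (c + 12) and quotient 140c³ − 233c² + 48c + 36.
Continuing, c = 3/4 is a root, so (4c − 3) divides it; the quotient is 35c² − 32c − 12.
The remaining quadratic factors as (7c + 2)(5c − 6).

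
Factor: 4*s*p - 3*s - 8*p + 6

Group as (4*s*p - 3*s) + (-8*p + 6) = s*(4*p - 3) - 2*(4*p - 3).
Both groups share the factor (4*p - 3).

(4*p - 3)*(s - 2)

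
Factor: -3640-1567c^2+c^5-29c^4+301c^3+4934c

Trying the rational-root candidates, c = 13 is a root, giving the factor (c-13) and quotient c^4-16c^3+93c^2-358c+280.
Next, c = 1 is a root, so (c-1) is a factor; dividing leaves c^3-15c^2+78c-280.
Next, c = 10 is a root, so (c-10) divides it; the quotient is c^2-5c+28.
The quadratic c^2-5c+28 has discriminant -87 < 0 and is irreducible over ℤ.

(c-1)(c-10)(c-13)(c^2-5c+28)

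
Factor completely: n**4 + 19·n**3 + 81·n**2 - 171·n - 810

(n + 10)·(n + 3)·(n + 9)·(n - 3)

Testing divisors of the constant over divisors of the leading coefficient, n = -9 is a root, so (n + 9) divides it; the quotient is n**3 + 10·n**2 - 9·n - 90.
Continuing, n = -3 is a root, giving the factor (n + 3) and quotient n**2 + 7·n - 30.
The remaining quadratic factors as (n - 3)(n + 10).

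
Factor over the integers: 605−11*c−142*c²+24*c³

By the rational root theorem, c = −11/6 is a root, so (6*c+11) is a factor; dividing leaves 4*c²−31*c+55.
The remaining quadratic factors as (4*c−11)(c−5).

(4*c−11)*(6*c+11)*(c−5)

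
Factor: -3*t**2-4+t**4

(t+2)*(t-2)*(t**2+1)

Substitute u = t**2 to get a quadratic in u, then factor.
t**2+1 is irreducible over ℤ (sum of squares).
t**2-4 is a difference of squares.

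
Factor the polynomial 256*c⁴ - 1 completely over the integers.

(4*c)⁴ − (1)⁴ = ((4*c)² − (1)²)((4*c)² + (1)²); the first factor splits again, the second (16*c² + 1) is irreducible.

(4*c + 1)*(4*c - 1)*(16*c² + 1)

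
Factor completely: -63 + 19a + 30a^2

(5a + 9)(6a - 7)

Need a pair with product 30·(-63) = -1890 and sum 19: that's 54 and -35.
Split the middle term: 30a^2 + 54a - 35a - 63 = 6a(5a + 9) - 7(5a + 9).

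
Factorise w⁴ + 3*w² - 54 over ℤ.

(w² + 9)*(w² - 6)

Substitute u = w² to get a quadratic in u, then factor.
w² - 6 is irreducible over ℤ (6 is not a perfect square).
w² + 9 is irreducible over ℤ (sum of squares).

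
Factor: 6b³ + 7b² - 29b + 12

(2b - 1)(3b - 4)(b + 3)

Among the possible rational roots, b = 1/2 is a root, so (2b - 1) is a factor; dividing leaves 3b² + 5b - 12.
The remaining quadratic factors as (b + 3)(3b - 4).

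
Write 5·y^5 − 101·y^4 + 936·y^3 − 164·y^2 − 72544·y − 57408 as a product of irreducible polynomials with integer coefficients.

(5·y + 4)·(y + 6)·(y − 13)·(y^2 − 14·y + 184)

Testing divisors of the constant over divisors of the leading coefficient, y = 13 is a root, so (y − 13) divides it; the quotient is 5·y^4 − 36·y^3 + 468·y^2 + 5920·y + 4416.
Next, y = −4/5 is a root, giving the factor (5·y + 4) and quotient y^3 − 8·y^2 + 100·y + 1104.
Then y = −6 is a root, so (y + 6) divides it; the quotient is y^2 − 14·y + 184.
The quadratic y^2 − 14·y + 184 has discriminant −540 < 0 and is irreducible over ℤ.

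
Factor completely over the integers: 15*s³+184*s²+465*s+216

(3*s+8)*(5*s+3)*(s+9)

Among the possible rational roots, s = -9 is a root, so (s+9) is a factor; dividing leaves 15*s²+49*s+24.
The remaining quadratic factors as (3*s+8)(5*s+3).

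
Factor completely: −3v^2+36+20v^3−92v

(4v+9)(5v−2)(v−2)

Among the possible rational roots, v = 2 is a root, so (v−2) divides it; the quotient is 20v^2+37v−18.
The remaining quadratic factors as (4v+9)(5v−2).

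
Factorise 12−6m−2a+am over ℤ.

Group as (am−2a) + (−6m+12) = a(m−2) − 6(m−2).
Both groups share the factor (m−2).

(a−6)(m−2)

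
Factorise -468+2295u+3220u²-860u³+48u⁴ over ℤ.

(2u-13)(4u+3)(6u-1)(u-12)

By the rational root theorem, u = 12 is a root, giving the factor (u-12) and quotient 48u³-284u²-188u+39.
Then u = 13/2 is a root, so (2u-13) divides it; the quotient is 24u²+14u-3.
The remaining quadratic factors as (4u+3)(6u-1).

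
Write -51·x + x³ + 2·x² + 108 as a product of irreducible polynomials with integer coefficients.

(x + 9)·(x - 3)·(x - 4)

By the rational root theorem, x = 3 is a root, so (x - 3) is a factor; dividing leaves x² + 5·x - 36.
The remaining quadratic factors as (x + 9)(x - 4).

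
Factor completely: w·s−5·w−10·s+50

(s−5)·(w−10)

Group as (w·s−5·w) + (−10·s+50) = w·(s−5) − 10·(s−5).
Both groups share the factor (s−5).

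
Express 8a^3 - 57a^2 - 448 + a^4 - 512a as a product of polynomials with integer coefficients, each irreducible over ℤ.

By the rational root theorem, a = -1 is a root, so (a + 1) divides it; the quotient is a^3 + 7a^2 - 64a - 448.
Next, a = -8 is a root, so (a + 8) is a factor; dividing leaves a^2 - a - 56.
The remaining quadratic factors as (a + 7)(a - 8).

(a + 1)(a + 7)(a + 8)(a - 8)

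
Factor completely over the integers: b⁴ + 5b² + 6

(b² + 2)(b² + 3)

Substitute u = b² to get a quadratic in u, then factor.
b² + 2 is irreducible over ℤ (always positive, so no real roots).
b² + 3 is irreducible over ℤ (always positive, so no real roots).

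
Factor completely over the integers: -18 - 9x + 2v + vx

Group as (vx + 2v) + (-9x - 18) = v(x + 2) - 9(x + 2).
Both groups share the factor (x + 2).

(v - 9)(x + 2)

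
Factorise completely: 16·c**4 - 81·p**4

Difference of squares twice: with A = 2·c and B = 3·p, A⁴ − B⁴ = (A² − B²)(A² + B²), and A² − B² factors again.

(2·c + 3·p)·(2·c - 3·p)·(4·c**2 + 9·p**2)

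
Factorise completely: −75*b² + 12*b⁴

Every term has a factor of 3*b². Then 4*b² − 25 = (2*b)² − (5)².

3*b²*(2*b + 5)*(2*b − 5)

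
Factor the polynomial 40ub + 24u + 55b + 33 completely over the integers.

(5b + 3)(8u + 11)

Group as (40ub + 24u) + (55b + 33) = 8u(5b + 3) + 11(5b + 3).
Both groups share the factor (5b + 3).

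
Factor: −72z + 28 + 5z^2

(5z − 2)(z − 14)

Need a pair with product 5·28 = 140 and sum −72: that's −70 and −2.
Split the middle term: 5z^2 − 70z − 2z + 28 = 5z(z − 14) − 2(z − 14).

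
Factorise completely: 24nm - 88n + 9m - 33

(3m - 11)(8n + 3)

Group as (24nm - 88n) + (9m - 33) = 8n(3m - 11) + 3(3m - 11).
Both groups share the factor (3m - 11).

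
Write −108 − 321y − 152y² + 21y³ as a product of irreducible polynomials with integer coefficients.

(3y + 4)(7y + 3)(y − 9)

Among the possible rational roots, y = −4/3 is a root, so (3y + 4) divides it; the quotient is 7y² − 60y − 27.
The remaining quadratic factors as (y − 9)(7y + 3).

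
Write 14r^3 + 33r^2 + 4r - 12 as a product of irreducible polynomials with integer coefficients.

By the rational root theorem, r = 1/2 is a root, giving the factor (2r - 1) and quotient 7r^2 + 20r + 12.
The remaining quadratic factors as (r + 2)(7r + 6).

(2r - 1)(7r + 6)(r + 2)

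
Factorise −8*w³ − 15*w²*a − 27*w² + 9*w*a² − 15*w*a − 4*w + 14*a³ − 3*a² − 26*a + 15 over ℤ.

Group: w*(−8*w² + w*a − 3*w + 7*a² − 12*a + 5) + (2*a + 3)*(−8*w² + w*a − 3*w + 7*a² − 12*a + 5); both groups contain (−8*w² + w*a − 3*w + 7*a² − 12*a + 5), so (w + 2*a + 3) is a factor with cofactor −8*w² + w*a − 3*w + 7*a² − 12*a + 5.
The cofactor groups again: −8*w² + w*a − 3*w + 7*a² − 12*a + 5 = −w*(8*w + 7*a − 5) + (a − 1)*(8*w + 7*a − 5); both groups contain (8*w + 7*a − 5), giving −(w − a + 1)*(8*w + 7*a − 5).

−(w − a + 1)*(w + 2*a + 3)*(8*w + 7*a − 5)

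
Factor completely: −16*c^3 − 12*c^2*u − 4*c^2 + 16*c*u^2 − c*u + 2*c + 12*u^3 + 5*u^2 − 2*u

Group: c*(−16*c^2 − 28*c*u − 4*c − 12*u^2 − 5*u + 2) − u*(−16*c^2 − 28*c*u − 4*c − 12*u^2 − 5*u + 2); both groups contain (−16*c^2 − 28*c*u − 4*c − 12*u^2 − 5*u + 2), so (c − u) is a factor with cofactor −16*c^2 − 28*c*u − 4*c − 12*u^2 − 5*u + 2.
The cofactor groups again: −16*c^2 − 28*c*u − 4*c − 12*u^2 − 5*u + 2 = −4*c*(4*c + 3*u + 2) + (−4*u + 1)*(4*c + 3*u + 2); both groups contain (4*c + 3*u + 2), giving −(4*c + 4*u − 1)*(4*c + 3*u + 2).

−(4*c + 3*u + 2)*(4*c + 4*u − 1)*(c − u)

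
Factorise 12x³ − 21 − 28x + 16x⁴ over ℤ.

Group as (16x⁴ − 28x) + (12x³ − 21) = 4x(4x³ − 7) + 3(4x³ − 7).
Both groups share the factor (4x³ − 7).

(4x + 3)(4x³ − 7)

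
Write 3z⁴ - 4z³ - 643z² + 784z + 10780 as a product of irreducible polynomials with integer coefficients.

Testing divisors of the constant over divisors of the leading coefficient, z = -11/3 is a root, so (3z + 11) is a factor; dividing leaves z³ - 5z² - 196z + 980.
Then z = 5 is a root, so (z - 5) is a factor; dividing leaves z² - 196.
The remaining quadratic factors as (z - 14)(z + 14).

(3z + 11)(z + 14)(z - 14)(z - 5)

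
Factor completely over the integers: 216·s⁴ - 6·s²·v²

6·s²·(6·s + v)·(6·s - v)

Pull out the common factor 6·s²; 36·s² - v² is a difference of squares.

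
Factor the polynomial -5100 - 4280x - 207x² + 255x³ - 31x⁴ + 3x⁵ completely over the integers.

(3x + 5)(x + 2)(x - 6)(x² - 8x + 85)

Trying the rational-root candidates, x = -5/3 is a root, so (3x + 5) is a factor; dividing leaves x⁴ - 12x³ + 105x² - 244x - 1020.
Next, x = -2 is a root, so (x + 2) is a factor; dividing leaves x³ - 14x² + 133x - 510.
Continuing, x = 6 is a root, so (x - 6) divides it; the quotient is x² - 8x + 85.
The quadratic x² - 8x + 85 has discriminant -276 < 0 and is irreducible over ℤ.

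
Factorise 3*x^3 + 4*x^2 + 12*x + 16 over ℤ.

Group as (3*x^3 + 12*x) + (4*x^2 + 16) = 3*x*(x^2 + 4) + 4*(x^2 + 4).
Both groups share the factor (x^2 + 4).

(3*x + 4)*(x^2 + 4)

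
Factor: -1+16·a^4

(2·a+1)·(2·a-1)·(4·a^2+1)

Difference of squares twice: with A = 2·a and B = 1, A⁴ − B⁴ = (A² − B²)(A² + B²), and A² − B² factors again.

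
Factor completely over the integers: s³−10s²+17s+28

By the rational root theorem, s = 7 is a root, so (s−7) is a factor; dividing leaves s²−3s−4.
The remaining quadratic factors as (s+1)(s−4).

(s+1)(s−4)(s−7)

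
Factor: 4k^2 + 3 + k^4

Substitute u = k^2 to get a quadratic in u, then factor.
k^2 + 3 is irreducible over ℤ (always positive, so no real roots).
k^2 + 1 is irreducible over ℤ (sum of squares).

(k^2 + 1)(k^2 + 3)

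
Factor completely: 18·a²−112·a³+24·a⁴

Pull out the common factor 2·a², then factor the remaining trinomial.

2·a²·(2·a−9)·(6·a−1)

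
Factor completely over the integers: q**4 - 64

Substitute u = q**2 to get a quadratic in u, then factor.
q**2 + 8 is irreducible over ℤ (always positive, so no real roots).
q**2 - 8 is irreducible over ℤ (8 is not a perfect square).

(q**2 + 8)·(q**2 - 8)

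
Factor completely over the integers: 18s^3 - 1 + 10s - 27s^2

By the rational root theorem, s = 1/3 is a root, so (3s - 1) divides it; the quotient is 6s^2 - 7s + 1.
The remaining quadratic factors as (s - 1)(6s - 1).

(3s - 1)(6s - 1)(s - 1)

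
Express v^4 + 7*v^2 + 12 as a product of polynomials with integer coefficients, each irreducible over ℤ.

Substitute u = v^2 to get a quadratic in u, then factor.
v^2 + 3 is irreducible over ℤ (always positive, so no real roots).
v^2 + 4 is irreducible over ℤ (sum of squares).

(v^2 + 3)*(v^2 + 4)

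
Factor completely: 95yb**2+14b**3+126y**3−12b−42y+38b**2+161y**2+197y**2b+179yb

(7y+2b)(9y+7b−2)(2y+b+3)

Group: 9y(14y**2+11yb+21y+2b**2+6b) + (7b−2)(14y**2+11yb+21y+2b**2+6b); both groups contain (14y**2+11yb+21y+2b**2+6b), so (9y+7b−2) is a factor with cofactor 14y**2+11yb+21y+2b**2+6b.
The cofactor groups again: 14y**2+11yb+21y+2b**2+6b = 2y(7y+2b) + (b+3)(7y+2b); both groups contain (7y+2b), giving (2y+b+3)(7y+2b).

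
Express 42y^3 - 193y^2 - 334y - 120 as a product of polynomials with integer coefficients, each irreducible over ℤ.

(6y + 5)(7y + 4)(y - 6)

Testing divisors of the constant over divisors of the leading coefficient, y = -5/6 is a root, so (6y + 5) is a factor; dividing leaves 7y^2 - 38y - 24.
The remaining quadratic factors as (y - 6)(7y + 4).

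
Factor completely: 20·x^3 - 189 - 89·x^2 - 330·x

By the rational root theorem, x = -3/4 is a root, so (4·x + 3) divides it; the quotient is 5·x^2 - 26·x - 63.
The remaining quadratic factors as (x - 7)(5·x + 9).

(4·x + 3)·(5·x + 9)·(x - 7)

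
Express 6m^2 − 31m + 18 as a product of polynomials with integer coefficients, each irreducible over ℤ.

Need a pair with product 6·18 = 108 and sum −31: that's −4 and −27.
Split the middle term: 6m^2 − 4m − 27m + 18 = 2m(3m − 2) − 9(3m − 2).

(2m − 9)(3m − 2)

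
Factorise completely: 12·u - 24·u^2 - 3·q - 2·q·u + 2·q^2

(2·q + 6·u - 3)·(q - 4·u)

Group: q·(2·q + 6·u - 3) - 4·u·(2·q + 6·u - 3); both groups contain (2·q + 6·u - 3).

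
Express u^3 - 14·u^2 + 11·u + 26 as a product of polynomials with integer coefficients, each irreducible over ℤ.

Trying the rational-root candidates, u = 13 is a root, so (u - 13) divides it; the quotient is u^2 - u - 2.
The remaining quadratic factors as (u + 1)(u - 2).

(u + 1)·(u - 13)·(u - 2)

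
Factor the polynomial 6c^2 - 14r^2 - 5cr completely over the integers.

Group: c(6c + 7r) - 2r(6c + 7r); both groups contain (6c + 7r).

(6c + 7r)(c - 2r)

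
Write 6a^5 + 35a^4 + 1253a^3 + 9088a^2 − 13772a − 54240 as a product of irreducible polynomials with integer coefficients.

Trying the rational-root candidates, a = −15/2 is a root, giving the factor (2a + 15) and quotient 3a^4 − 5a^3 + 664a^2 − 436a − 3616.
Then a = −2 is a root, giving the factor (a + 2) and quotient 3a^3 − 11a^2 + 686a − 1808.
Then a = 8/3 is a root, so (3a − 8) is a factor; dividing leaves a^2 − a + 226.
The quadratic a^2 − a + 226 has discriminant −903 < 0 and is irreducible over ℤ.

(2a + 15)(3a − 8)(a + 2)(a^2 − a + 226)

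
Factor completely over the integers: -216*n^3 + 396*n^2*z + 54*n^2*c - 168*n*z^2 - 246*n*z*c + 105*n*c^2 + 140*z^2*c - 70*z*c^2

-(6*n - 5*c)*(3*n - 2*z)*(12*n - 14*z + 7*c)

Group: 3*n*(-72*n^2 + 84*n*z + 18*n*c - 70*z*c + 35*c^2) - 2*z*(-72*n^2 + 84*n*z + 18*n*c - 70*z*c + 35*c^2); both groups contain (-72*n^2 + 84*n*z + 18*n*c - 70*z*c + 35*c^2), so (3*n - 2*z) is a factor with cofactor -72*n^2 + 84*n*z + 18*n*c - 70*z*c + 35*c^2.
The cofactor groups again: -72*n^2 + 84*n*z + 18*n*c - 70*z*c + 35*c^2 = -12*n*(6*n - 5*c) + (14*z - 7*c)*(6*n - 5*c); both groups contain (6*n - 5*c), giving -(12*n - 14*z + 7*c)*(6*n - 5*c).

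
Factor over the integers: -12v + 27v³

3v(3v + 2)(3v - 2)

Every term has a factor of 3v. Then 9v² - 4 = (3v)² − (2)².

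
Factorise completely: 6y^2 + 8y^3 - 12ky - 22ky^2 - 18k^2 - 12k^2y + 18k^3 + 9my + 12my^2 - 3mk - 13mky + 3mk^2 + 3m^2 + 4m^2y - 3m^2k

-(m - 3k + y)(m + 2k + 2y)(3k - 4y - 3)

Group: 3k(-m^2 + mk - 3my + 6k^2 + 4ky - 2y^2) + (-4y - 3)(-m^2 + mk - 3my + 6k^2 + 4ky - 2y^2); both groups contain (-m^2 + mk - 3my + 6k^2 + 4ky - 2y^2), so (3k - 4y - 3) is a factor with cofactor -m^2 + mk - 3my + 6k^2 + 4ky - 2y^2.
The cofactor groups again: -m^2 + mk - 3my + 6k^2 + 4ky - 2y^2 = -m(m + 2k + 2y) + (3k - y)(m + 2k + 2y); both groups contain (m + 2k + 2y), giving -(m - 3k + y)(m + 2k + 2y).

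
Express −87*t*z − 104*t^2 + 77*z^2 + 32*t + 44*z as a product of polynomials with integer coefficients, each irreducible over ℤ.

−(13*t − 7*z − 4)*(8*t + 11*z)

Group: −8*t*(13*t − 7*z − 4) − 11*z*(13*t − 7*z − 4); both groups contain (13*t − 7*z − 4).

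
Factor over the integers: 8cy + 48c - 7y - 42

Group as (8cy + 48c) + (-7y - 42) = 8c(y + 6) - 7(y + 6).
Both groups share the factor (y + 6).

(8c - 7)(y + 6)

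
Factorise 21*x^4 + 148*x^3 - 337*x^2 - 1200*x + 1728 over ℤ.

(3*x - 8)*(7*x - 9)*(x + 3)*(x + 8)

Trying the rational-root candidates, x = -3 is a root, giving the factor (x + 3) and quotient 21*x^3 + 85*x^2 - 592*x + 576.
Next, x = 9/7 is a root, so (7*x - 9) divides it; the quotient is 3*x^2 + 16*x - 64.
The remaining quadratic factors as (x + 8)(3*x - 8).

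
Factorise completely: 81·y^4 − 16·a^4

(3·y − 2·a)·(3·y + 2·a)·(9·y^2 + 4·a^2)

(3·y)⁴ − (2·a)⁴ = ((3·y)² − (2·a)²)((3·y)² + (2·a)²); the first factor splits again, the second (9·y^2 + 4·a^2) is irreducible.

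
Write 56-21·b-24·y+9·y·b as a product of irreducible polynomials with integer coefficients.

Group as (9·y·b-24·y) + (-21·b+56) = 3·y·(3·b-8) - 7·(3·b-8).
Both groups share the factor (3·b-8).

(3·b-8)·(3·y-7)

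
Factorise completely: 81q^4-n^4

(3q-n)(3q+n)(9q^2+n^2)

Write as (9q^2)² − (n^2)², then factor 9q^2-n^2 once more.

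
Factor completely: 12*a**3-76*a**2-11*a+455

Testing divisors of the constant over divisors of the leading coefficient, a = -13/6 is a root, so (6*a+13) is a factor; dividing leaves 2*a**2-17*a+35.
The remaining quadratic factors as (2*a-7)(a-5).

(2*a-7)*(6*a+13)*(a-5)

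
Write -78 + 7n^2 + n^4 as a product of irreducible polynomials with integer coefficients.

(n^2 + 13)(n^2 - 6)

Substitute u = n^2 to get a quadratic in u, then factor.
n^2 - 6 is irreducible over ℤ (6 is not a perfect square).
n^2 + 13 is irreducible over ℤ (always positive, so no real roots).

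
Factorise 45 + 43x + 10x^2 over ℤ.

(2x + 5)(5x + 9)

Need a pair with product 10·45 = 450 and sum 43: that's 18 and 25.
Split the middle term: 10x^2 + 18x + 25x + 45 = 2x(5x + 9) + 5(5x + 9).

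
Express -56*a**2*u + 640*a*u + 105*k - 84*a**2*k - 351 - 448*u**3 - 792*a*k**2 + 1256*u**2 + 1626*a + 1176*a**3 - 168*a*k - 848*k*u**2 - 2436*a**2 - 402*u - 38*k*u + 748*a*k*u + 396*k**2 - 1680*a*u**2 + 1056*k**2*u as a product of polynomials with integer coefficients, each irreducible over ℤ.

(14*a + 11*k + 4*u - 9)*(14*a - 12*k + 14*u - 13)*(6*a - 8*u - 3)

Group: 6*a*(196*a**2 - 14*a*k + 252*a*u - 308*a - 132*k**2 + 106*k*u - 35*k + 56*u**2 - 178*u + 117) + (-8*u - 3)*(196*a**2 - 14*a*k + 252*a*u - 308*a - 132*k**2 + 106*k*u - 35*k + 56*u**2 - 178*u + 117); both groups contain (196*a**2 - 14*a*k + 252*a*u - 308*a - 132*k**2 + 106*k*u - 35*k + 56*u**2 - 178*u + 117), so (6*a - 8*u - 3) is a factor with cofactor 196*a**2 - 14*a*k + 252*a*u - 308*a - 132*k**2 + 106*k*u - 35*k + 56*u**2 - 178*u + 117.
The cofactor groups again: 196*a**2 - 14*a*k + 252*a*u - 308*a - 132*k**2 + 106*k*u - 35*k + 56*u**2 - 178*u + 117 = 14*a*(14*a + 11*k + 4*u - 9) + (-12*k + 14*u - 13)*(14*a + 11*k + 4*u - 9); both groups contain (14*a + 11*k + 4*u - 9), giving (14*a - 12*k + 14*u - 13)*(14*a + 11*k + 4*u - 9).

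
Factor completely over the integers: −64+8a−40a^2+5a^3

(a−8)(5a^2+8)

Group as (5a^3+8a) + (−40a^2−64) = a(5a^2+8) − 8(5a^2+8).
Both groups share the factor (5a^2+8).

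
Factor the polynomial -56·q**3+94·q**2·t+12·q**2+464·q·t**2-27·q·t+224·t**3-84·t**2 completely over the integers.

Group: 4·q·(-14·q**2+48·q·t+3·q+32·t**2-12·t) + 7·t·(-14·q**2+48·q·t+3·q+32·t**2-12·t); both groups contain (-14·q**2+48·q·t+3·q+32·t**2-12·t), so (4·q+7·t) is a factor with cofactor -14·q**2+48·q·t+3·q+32·t**2-12·t.
The cofactor groups again: -14·q**2+48·q·t+3·q+32·t**2-12·t = -14·q·(q-4·t) + (-8·t+3)·(q-4·t); both groups contain (q-4·t), giving -(14·q+8·t-3)·(q-4·t).

-(14·q+8·t-3)·(4·q+7·t)·(q-4·t)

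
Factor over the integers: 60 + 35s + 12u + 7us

(7s + 12)(u + 5)

Group as (7us + 12u) + (35s + 60) = u(7s + 12) + 5(7s + 12).
Both groups share the factor (7s + 12).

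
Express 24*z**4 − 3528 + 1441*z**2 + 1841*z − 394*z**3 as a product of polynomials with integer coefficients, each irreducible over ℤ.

(4*z + 7)*(6*z − 7)*(z − 8)*(z − 9)

By the rational root theorem, z = 8 is a root, so (z − 8) divides it; the quotient is 24*z**3 − 202*z**2 − 175*z + 441.
Next, z = 7/6 is a root, so (6*z − 7) is a factor; dividing leaves 4*z**2 − 29*z − 63.
The remaining quadratic factors as (z − 9)(4*z + 7).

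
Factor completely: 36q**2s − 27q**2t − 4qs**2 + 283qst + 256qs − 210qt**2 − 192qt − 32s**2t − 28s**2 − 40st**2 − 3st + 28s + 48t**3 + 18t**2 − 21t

Group: 9q(4qs − 3qt + 32st + 28s − 24t**2 − 21t) + (−s − 2t + 1)(4qs − 3qt + 32st + 28s − 24t**2 − 21t); both groups contain (4qs − 3qt + 32st + 28s − 24t**2 − 21t), so (9q − s − 2t + 1) is a factor with cofactor 4qs − 3qt + 32st + 28s − 24t**2 − 21t.
The cofactor groups again: 4qs − 3qt + 32st + 28s − 24t**2 − 21t = 4s(q + 8t + 7) − 3t(q + 8t + 7); both groups contain (q + 8t + 7), giving (4s − 3t)(q + 8t + 7).

(4s − 3t)(9q − s − 2t + 1)(q + 8t + 7)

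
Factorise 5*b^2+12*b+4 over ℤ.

(5*b+2)*(b+2)

Need a pair with product 5·4 = 20 and sum 12: that's 10 and 2.
Split the middle term: 5*b^2+10*b + 2*b+4 = 5*b*(b+2) + 2*(b+2).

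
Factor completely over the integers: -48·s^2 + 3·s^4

Every term has a factor of 3·s^2. Then s^2 - 16 = (s)² − (4)².

3·s^2·(s + 4)·(s - 4)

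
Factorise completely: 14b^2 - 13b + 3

Need a pair with product 14·3 = 42 and sum -13: that's -7 and -6.
Split the middle term: 14b^2 - 7b - 6b + 3 = 7b(2b - 1) - 3(2b - 1).

(2b - 1)(7b - 3)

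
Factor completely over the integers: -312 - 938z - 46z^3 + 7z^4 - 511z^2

(7z + 3)(z + 2)(z + 4)(z - 13)

Among the possible rational roots, z = 13 is a root, so (z - 13) divides it; the quotient is 7z^3 + 45z^2 + 74z + 24.
Continuing, z = -4 is a root, giving the factor (z + 4) and quotient 7z^2 + 17z + 6.
The remaining quadratic factors as (7z + 3)(z + 2).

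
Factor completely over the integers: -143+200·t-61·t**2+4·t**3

(4·t-13)·(t-1)·(t-11)

Trying the rational-root candidates, t = 11 is a root, so (t-11) divides it; the quotient is 4·t**2-17·t+13.
The remaining quadratic factors as (4·t-13)(t-1).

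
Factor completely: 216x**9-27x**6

27x**6(2x-1)(4x**2+2x+1)

Pull out the common factor 27x**6, leaving 8x**3-1.
Recognize a difference of cubes with the parts 2x and 1.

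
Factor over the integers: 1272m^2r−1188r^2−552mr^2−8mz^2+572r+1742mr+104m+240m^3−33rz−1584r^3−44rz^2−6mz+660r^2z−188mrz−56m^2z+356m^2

(10m−12r+z+4)(12m+12r−4z+13)(2m+11r)

Group: 2m(120m^2−24mr−28mz+178m−144r^2+60rz−108r−4z^2−3z+52) + 11r(120m^2−24mr−28mz+178m−144r^2+60rz−108r−4z^2−3z+52); both groups contain (120m^2−24mr−28mz+178m−144r^2+60rz−108r−4z^2−3z+52), so (2m+11r) is a factor with cofactor 120m^2−24mr−28mz+178m−144r^2+60rz−108r−4z^2−3z+52.
The cofactor groups again: 120m^2−24mr−28mz+178m−144r^2+60rz−108r−4z^2−3z+52 = 12m(10m−12r+z+4) + (12r−4z+13)(10m−12r+z+4); both groups contain (10m−12r+z+4), giving (12m+12r−4z+13)(10m−12r+z+4).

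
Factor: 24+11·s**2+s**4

(s**2+3)·(s**2+8)

Substitute u = s**2 to get a quadratic in u, then factor.
s**2+8 is irreducible over ℤ (always positive, so no real roots).
s**2+3 is irreducible over ℤ (always positive, so no real roots).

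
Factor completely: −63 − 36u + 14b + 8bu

Group as (8bu + 14b) + (−36u − 63) = 2b(4u + 7) − 9(4u + 7).
Both groups share the factor (4u + 7).

(2b − 9)(4u + 7)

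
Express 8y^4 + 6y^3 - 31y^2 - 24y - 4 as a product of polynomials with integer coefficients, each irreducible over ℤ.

(2y + 1)(4y + 1)(y + 2)(y - 2)

Among the possible rational roots, y = 2 is a root, so (y - 2) divides it; the quotient is 8y^3 + 22y^2 + 13y + 2.
Next, y = -1/4 is a root, so (4y + 1) is a factor; dividing leaves 2y^2 + 5y + 2.
The remaining quadratic factors as (y + 2)(2y + 1).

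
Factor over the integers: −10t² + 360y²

10(6y − t)(6y + t)

Every term has a factor of 10. Then 36y² − t² = (6y)² − (t)².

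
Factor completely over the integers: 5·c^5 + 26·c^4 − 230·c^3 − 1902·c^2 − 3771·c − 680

(5·c + 1)·(c + 5)·(c − 8)·(c^2 + 8·c + 17)

By the rational root theorem, c = 8 is a root, giving the factor (c − 8) and quotient 5·c^4 + 66·c^3 + 298·c^2 + 482·c + 85.
Continuing, c = −5 is a root, so (c + 5) divides it; the quotient is 5·c^3 + 41·c^2 + 93·c + 17.
Next, c = −1/5 is a root, so (5·c + 1) divides it; the quotient is c^2 + 8·c + 17.
The quadratic c^2 + 8·c + 17 has discriminant −4 < 0 and is irreducible over ℤ.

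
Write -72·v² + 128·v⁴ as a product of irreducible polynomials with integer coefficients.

8·v²·(4·v + 3)·(4·v - 3)

Factor out 8·v², leaving 16·v² - 9, which is a difference of two squares.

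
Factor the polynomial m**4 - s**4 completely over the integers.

(m)⁴ − (s)⁴ = ((m)² − (s)²)((m)² + (s)²); the first factor splits again, the second (m**2 + s**2) is irreducible.

(m + s)(m - s)(m**2 + s**2)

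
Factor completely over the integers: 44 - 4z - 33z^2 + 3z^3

(z - 11)(3z^2 - 4)

Group as (3z^3 - 4z) + (-33z^2 + 44) = z(3z^2 - 4) - 11(3z^2 - 4).
Both groups share the factor (3z^2 - 4).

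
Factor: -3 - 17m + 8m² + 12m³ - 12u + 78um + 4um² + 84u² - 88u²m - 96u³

Group: 2u(-48u² - 20um + 18u + 12m² + 20m + 3) + (m - 1)(-48u² - 20um + 18u + 12m² + 20m + 3); both groups contain (-48u² - 20um + 18u + 12m² + 20m + 3), so (2u + m - 1) is a factor with cofactor -48u² - 20um + 18u + 12m² + 20m + 3.
The cofactor groups again: -48u² - 20um + 18u + 12m² + 20m + 3 = -6u(8u + 6m + 1) + (2m + 3)(8u + 6m + 1); both groups contain (8u + 6m + 1), giving -(6u - 2m - 3)(8u + 6m + 1).

-(6u - 2m - 3)(8u + 6m + 1)(2u + m - 1)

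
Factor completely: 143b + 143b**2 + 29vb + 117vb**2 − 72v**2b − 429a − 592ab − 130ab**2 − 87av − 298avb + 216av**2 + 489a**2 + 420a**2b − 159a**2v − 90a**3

−(10a − 9v − 11)(3a + 8v − 13b − 13)(3a − b)

Group: 3a(−30a**2 + 27av + 10ab + 33a − 9vb − 11b) + (8v − 13b − 13)(−30a**2 + 27av + 10ab + 33a − 9vb − 11b); both groups contain (−30a**2 + 27av + 10ab + 33a − 9vb − 11b), so (3a + 8v − 13b − 13) is a factor with cofactor −30a**2 + 27av + 10ab + 33a − 9vb − 11b.
The cofactor groups again: −30a**2 + 27av + 10ab + 33a − 9vb − 11b = −3a(10a − 9v − 11) + b(10a − 9v − 11); both groups contain (10a − 9v − 11), giving −(3a − b)(10a − 9v − 11).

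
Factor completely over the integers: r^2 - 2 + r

(r + 2)(r - 1)

Two integers with product -2 and sum 1 are 2 and -1.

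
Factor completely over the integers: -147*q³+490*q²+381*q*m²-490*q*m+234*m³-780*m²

-(7*q-13*m)*(3*q+3*m-10)*(7*q+6*m)

Group: 7*q*(-21*q²+18*q*m+70*q+39*m²-130*m) + 6*m*(-21*q²+18*q*m+70*q+39*m²-130*m); both groups contain (-21*q²+18*q*m+70*q+39*m²-130*m), so (7*q+6*m) is a factor with cofactor -21*q²+18*q*m+70*q+39*m²-130*m.
The cofactor groups again: -21*q²+18*q*m+70*q+39*m²-130*m = -7*q*(3*q+3*m-10) + 13*m*(3*q+3*m-10); both groups contain (3*q+3*m-10), giving -(7*q-13*m)*(3*q+3*m-10).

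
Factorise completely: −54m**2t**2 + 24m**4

6m**2(2m + 3t)(2m − 3t)

Pull out the common factor 6m**2; 4m**2 − 9t**2 is a difference of squares.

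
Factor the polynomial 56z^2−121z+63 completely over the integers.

Need a pair with product 56·63 = 3528 and sum −121: that's −49 and −72.
Split the middle term: 56z^2−49z − 72z+63 = 7z(8z−7) − 9(8z−7).

(7z−9)(8z−7)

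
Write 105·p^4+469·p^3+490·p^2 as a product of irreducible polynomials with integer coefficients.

7·p^2·(3·p+5)·(5·p+14)

Pull out the common factor 7·p^2, then factor the remaining trinomial.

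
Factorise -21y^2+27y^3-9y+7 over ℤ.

Group as (27y^3-9y) + (-21y^2+7) = 9y(3y^2-1) - 7(3y^2-1).
Both groups share the factor (3y^2-1).

(9y-7)(3y^2-1)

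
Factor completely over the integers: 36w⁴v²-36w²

36w²(wv+1)(wv-1)

Pull out the common factor 36w², leaving w²v²-1.
Recognize a difference of squares with the parts wv and 1.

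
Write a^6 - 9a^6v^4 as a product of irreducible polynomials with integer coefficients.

-a^6(3v^2 + 1)(3v^2 - 1)

Factor out a^6 first: what remains is -9v^4 + 1.
Recognize a difference of squares with the parts 1 and 3v^2.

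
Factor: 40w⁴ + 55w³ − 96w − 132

(8w + 11)(5w³ − 12)

Group as (40w⁴ − 96w) + (55w³ − 132) = 8w(5w³ − 12) + 11(5w³ − 12).
Both groups share the factor (5w³ − 12).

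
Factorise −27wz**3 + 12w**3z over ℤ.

3wz(2w + 3z)(2w − 3z)

Factor out 3wz, leaving 4w**2 − 9z**2, which is a difference of two squares.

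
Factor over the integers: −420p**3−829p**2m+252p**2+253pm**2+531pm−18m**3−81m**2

−(15p−2m−9)(7p−m)(4p+9m)

Group: 7p(−60p**2−127pm+36p+18m**2+81m) − m(−60p**2−127pm+36p+18m**2+81m); both groups contain (−60p**2−127pm+36p+18m**2+81m), so (7p−m) is a factor with cofactor −60p**2−127pm+36p+18m**2+81m.
The cofactor groups again: −60p**2−127pm+36p+18m**2+81m = −15p(4p+9m) + (2m+9)(4p+9m); both groups contain (4p+9m), giving −(15p−2m−9)(4p+9m).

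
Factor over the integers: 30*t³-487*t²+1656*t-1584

(5*t-12)*(6*t-11)*(t-12)

Among the possible rational roots, t = 12/5 is a root, so (5*t-12) divides it; the quotient is 6*t²-83*t+132.
The remaining quadratic factors as (6*t-11)(t-12).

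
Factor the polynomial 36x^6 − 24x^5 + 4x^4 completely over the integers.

4x^4(3x − 1)^2

Factor out 4x^4 first: what remains is 9x^2 − 6x + 1.
Recognize a perfect-square trinomial with the parts 1 and 3x.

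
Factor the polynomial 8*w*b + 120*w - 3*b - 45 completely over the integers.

Group as (8*w*b + 120*w) + (-3*b - 45) = 8*w*(b + 15) - 3*(b + 15).
Both groups share the factor (b + 15).

(8*w - 3)*(b + 15)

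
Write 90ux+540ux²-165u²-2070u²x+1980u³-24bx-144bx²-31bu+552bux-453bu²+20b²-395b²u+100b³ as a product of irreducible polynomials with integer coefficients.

Group: 5b(20b²-123bu+24bx+4b+180u²-90ux-15u) + (11u-6x)(20b²-123bu+24bx+4b+180u²-90ux-15u); both groups contain (20b²-123bu+24bx+4b+180u²-90ux-15u), so (5b+11u-6x) is a factor with cofactor 20b²-123bu+24bx+4b+180u²-90ux-15u.
The cofactor groups again: 20b²-123bu+24bx+4b+180u²-90ux-15u = 4b(5b-12u+6x+1) - 15u(5b-12u+6x+1); both groups contain (5b-12u+6x+1), giving (4b-15u)(5b-12u+6x+1).

(4b-15u)(5b+11u-6x)(5b-12u+6x+1)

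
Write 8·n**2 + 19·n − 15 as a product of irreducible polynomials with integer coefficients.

Need a pair with product 8·(−15) = −120 and sum 19: that's −5 and 24.
Split the middle term: 8·n**2 − 5·n + 24·n − 15 = n·(8·n − 5) + 3·(8·n − 5).

(8·n − 5)·(n + 3)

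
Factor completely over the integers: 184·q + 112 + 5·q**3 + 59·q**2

Among the possible rational roots, q = -4 is a root, so (q + 4) divides it; the quotient is 5·q**2 + 39·q + 28.
The remaining quadratic factors as (5·q + 4)(q + 7).

(5·q + 4)·(q + 4)·(q + 7)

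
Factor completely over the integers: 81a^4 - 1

(3a)⁴ − (1)⁴ = ((3a)² − (1)²)((3a)² + (1)²); the first factor splits again, the second (9a^2 + 1) is irreducible.

(3a + 1)(3a - 1)(9a^2 + 1)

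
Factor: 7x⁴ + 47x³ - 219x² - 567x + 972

(7x - 9)(x + 3)(x + 9)(x - 4)

Testing divisors of the constant over divisors of the leading coefficient, x = 4 is a root, so (x - 4) divides it; the quotient is 7x³ + 75x² + 81x - 243.
Then x = -9 is a root, so (x + 9) is a factor; dividing leaves 7x² + 12x - 27.
The remaining quadratic factors as (x + 3)(7x - 9).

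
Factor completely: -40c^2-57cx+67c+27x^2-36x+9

-(5c+9x-9)(8c-3x+1)

Group: -8c(5c+9x-9) + (3x-1)(5c+9x-9); both groups contain (5c+9x-9).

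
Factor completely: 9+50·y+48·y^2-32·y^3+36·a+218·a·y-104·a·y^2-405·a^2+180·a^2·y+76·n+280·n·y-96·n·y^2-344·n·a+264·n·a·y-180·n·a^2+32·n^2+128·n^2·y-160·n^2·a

-(4·n-4·y+9)·(5·a-4·y-1)·(8·n+9·a+2·y+1)

Group: 8·n·(-20·n·a+16·n·y+4·n+20·a·y-45·a-16·y^2+32·y+9) + (9·a+2·y+1)·(-20·n·a+16·n·y+4·n+20·a·y-45·a-16·y^2+32·y+9); both groups contain (-20·n·a+16·n·y+4·n+20·a·y-45·a-16·y^2+32·y+9), so (8·n+9·a+2·y+1) is a factor with cofactor -20·n·a+16·n·y+4·n+20·a·y-45·a-16·y^2+32·y+9.
The cofactor groups again: -20·n·a+16·n·y+4·n+20·a·y-45·a-16·y^2+32·y+9 = -5·a·(4·n-4·y+9) + (4·y+1)·(4·n-4·y+9); both groups contain (4·n-4·y+9), giving -(5·a-4·y-1)·(4·n-4·y+9).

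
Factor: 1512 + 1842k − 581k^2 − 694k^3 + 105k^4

Trying the rational-root candidates, k = 9/5 is a root, giving the factor (5k − 9) and quotient 21k^3 − 101k^2 − 298k − 168.
Next, k = −6/7 is a root, so (7k + 6) divides it; the quotient is 3k^2 − 17k − 28.
The remaining quadratic factors as (k − 7)(3k + 4).

(3k + 4)(5k − 9)(7k + 6)(k − 7)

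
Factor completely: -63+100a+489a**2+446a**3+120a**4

By the rational root theorem, a = -9/5 is a root, so (5a+9) is a factor; dividing leaves 24a**3+46a**2+15a-7.
Then a = 1/4 is a root, so (4a-1) is a factor; dividing leaves 6a**2+13a+7.
The remaining quadratic factors as (6a+7)(a+1).

(4a-1)(5a+9)(6a+7)(a+1)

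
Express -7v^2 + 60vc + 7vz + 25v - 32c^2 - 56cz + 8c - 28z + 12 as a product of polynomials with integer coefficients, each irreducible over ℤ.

-(7v - 4c - 7z + 3)(v - 8c - 4)

Group: -7v(v - 8c - 4) + (4c + 7z - 3)(v - 8c - 4); both groups contain (v - 8c - 4).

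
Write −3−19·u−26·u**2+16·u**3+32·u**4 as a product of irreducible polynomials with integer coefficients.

(2·u+1)·(4·u+1)·(4·u+3)·(u−1)

Among the possible rational roots, u = −3/4 is a root, giving the factor (4·u+3) and quotient 8·u**3−2·u**2−5·u−1.
Continuing, u = −1/2 is a root, giving the factor (2·u+1) and quotient 4·u**2−3·u−1.
The remaining quadratic factors as (4·u+1)(u−1).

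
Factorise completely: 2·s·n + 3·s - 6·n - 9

Group as (2·s·n + 3·s) + (-6·n - 9) = s·(2·n + 3) - 3·(2·n + 3).
Both groups share the factor (2·n + 3).

(2·n + 3)·(s - 3)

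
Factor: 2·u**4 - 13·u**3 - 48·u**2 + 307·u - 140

Trying the rational-root candidates, u = -5 is a root, so (u + 5) divides it; the quotient is 2·u**3 - 23·u**2 + 67·u - 28.
Next, u = 1/2 is a root, so (2·u - 1) is a factor; dividing leaves u**2 - 11·u + 28.
The remaining quadratic factors as (u - 4)(u - 7).

(2·u - 1)·(u + 5)·(u - 4)·(u - 7)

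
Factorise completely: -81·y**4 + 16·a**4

(2·a + 3·y)·(2·a - 3·y)·(4·a**2 + 9·y**2)

(2·a)⁴ − (3·y)⁴ = ((2·a)² − (3·y)²)((2·a)² + (3·y)²); the first factor splits again, the second (4·a**2 + 9·y**2) is irreducible.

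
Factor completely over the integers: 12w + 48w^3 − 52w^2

4w(3w − 1)(4w − 3)

Pull out the common factor 4w, then factor the remaining trinomial.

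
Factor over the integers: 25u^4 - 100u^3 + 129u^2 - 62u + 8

(5u - 1)(5u - 4)(u - 1)(u - 2)

Testing divisors of the constant over divisors of the leading coefficient, u = 4/5 is a root, giving the factor (5u - 4) and quotient 5u^3 - 16u^2 + 13u - 2.
Next, u = 1 is a root, giving the factor (u - 1) and quotient 5u^2 - 11u + 2.
The remaining quadratic factors as (5u - 1)(u - 2).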